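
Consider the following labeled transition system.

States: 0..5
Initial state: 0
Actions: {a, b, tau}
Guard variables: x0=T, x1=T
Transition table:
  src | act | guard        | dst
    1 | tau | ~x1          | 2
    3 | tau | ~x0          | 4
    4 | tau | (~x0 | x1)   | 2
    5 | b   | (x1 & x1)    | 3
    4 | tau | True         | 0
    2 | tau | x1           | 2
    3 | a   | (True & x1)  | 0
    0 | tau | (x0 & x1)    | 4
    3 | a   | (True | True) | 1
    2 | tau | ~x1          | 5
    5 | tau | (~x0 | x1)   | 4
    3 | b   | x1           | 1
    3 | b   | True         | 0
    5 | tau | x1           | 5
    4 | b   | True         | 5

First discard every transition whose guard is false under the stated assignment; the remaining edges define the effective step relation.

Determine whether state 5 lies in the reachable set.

Answer: REACHABLE

Working:
12 transition(s) survive guard evaluation.
L0 = {0}
L1 = {4}  cumulative {0,4}
L2 = {2,5}  cumulative {0,2,4,5}
L3 = {3}  cumulative {0,2,3,4,5}
L4 = {1}  cumulative {0,1,2,3,4,5}
R = {0,1,2,3,4,5}
trace reaching 5: tau·b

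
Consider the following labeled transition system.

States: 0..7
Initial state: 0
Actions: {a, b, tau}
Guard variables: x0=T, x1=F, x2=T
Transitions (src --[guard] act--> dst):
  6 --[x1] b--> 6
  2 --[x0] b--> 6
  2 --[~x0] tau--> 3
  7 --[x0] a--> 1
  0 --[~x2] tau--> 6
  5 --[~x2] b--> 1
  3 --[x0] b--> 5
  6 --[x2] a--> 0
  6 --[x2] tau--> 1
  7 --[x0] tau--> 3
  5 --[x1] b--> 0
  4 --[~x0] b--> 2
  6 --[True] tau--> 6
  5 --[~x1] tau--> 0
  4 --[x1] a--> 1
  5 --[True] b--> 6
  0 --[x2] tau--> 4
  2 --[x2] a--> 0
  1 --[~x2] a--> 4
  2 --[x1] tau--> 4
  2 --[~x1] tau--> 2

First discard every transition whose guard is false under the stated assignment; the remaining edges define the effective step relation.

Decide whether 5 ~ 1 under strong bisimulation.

Bisimulation quotient by refinement:
  π0 = {{0,1,2,3,4,5,6,7}}
  π1 = {{0},{1,4},{2},{3},{5},{6,7}}
  π2 = {{0},{1,4},{2},{3},{5},{6},{7}}
Fixed point at round 3; 7 class(es).
5∈{5}, 1∈{1,4}

Answer: NOT BISIMILAR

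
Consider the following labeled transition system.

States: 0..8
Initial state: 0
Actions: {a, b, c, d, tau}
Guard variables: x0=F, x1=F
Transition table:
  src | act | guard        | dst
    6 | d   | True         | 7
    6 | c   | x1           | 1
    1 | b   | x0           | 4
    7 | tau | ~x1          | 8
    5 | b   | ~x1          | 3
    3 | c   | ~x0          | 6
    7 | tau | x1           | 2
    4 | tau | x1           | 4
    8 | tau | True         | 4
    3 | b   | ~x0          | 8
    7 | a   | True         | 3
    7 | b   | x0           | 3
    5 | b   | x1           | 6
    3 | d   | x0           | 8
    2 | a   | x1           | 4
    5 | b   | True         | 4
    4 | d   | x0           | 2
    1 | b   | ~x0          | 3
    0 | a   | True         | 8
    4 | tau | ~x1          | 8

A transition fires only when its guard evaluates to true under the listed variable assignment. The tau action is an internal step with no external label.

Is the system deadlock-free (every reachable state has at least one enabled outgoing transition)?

Answer: DEADLOCK-FREE

Analysis:
R = {0,4,8}
  0: a→8  [1 out]
  4: tau→8  [1 out]
  8: tau→4  [1 out]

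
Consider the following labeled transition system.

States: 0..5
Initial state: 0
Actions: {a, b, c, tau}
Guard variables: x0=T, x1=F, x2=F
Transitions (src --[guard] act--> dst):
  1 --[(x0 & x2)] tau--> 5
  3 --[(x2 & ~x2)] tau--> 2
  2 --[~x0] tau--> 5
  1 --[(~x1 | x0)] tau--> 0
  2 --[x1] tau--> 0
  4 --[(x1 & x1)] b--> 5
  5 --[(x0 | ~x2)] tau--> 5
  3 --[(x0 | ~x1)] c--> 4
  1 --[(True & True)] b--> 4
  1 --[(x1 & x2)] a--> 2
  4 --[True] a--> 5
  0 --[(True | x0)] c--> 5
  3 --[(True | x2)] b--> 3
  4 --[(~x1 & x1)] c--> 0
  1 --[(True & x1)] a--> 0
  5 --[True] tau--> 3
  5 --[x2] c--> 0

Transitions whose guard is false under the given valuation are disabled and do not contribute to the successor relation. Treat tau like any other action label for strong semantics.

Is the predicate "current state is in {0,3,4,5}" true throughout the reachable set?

Answer: INVARIANT HOLDS

Trace:
Allowed set {0,3,4,5}
R = {0,3,4,5}
  0: ✓
  3: ✓
  4: ✓
  5: ✓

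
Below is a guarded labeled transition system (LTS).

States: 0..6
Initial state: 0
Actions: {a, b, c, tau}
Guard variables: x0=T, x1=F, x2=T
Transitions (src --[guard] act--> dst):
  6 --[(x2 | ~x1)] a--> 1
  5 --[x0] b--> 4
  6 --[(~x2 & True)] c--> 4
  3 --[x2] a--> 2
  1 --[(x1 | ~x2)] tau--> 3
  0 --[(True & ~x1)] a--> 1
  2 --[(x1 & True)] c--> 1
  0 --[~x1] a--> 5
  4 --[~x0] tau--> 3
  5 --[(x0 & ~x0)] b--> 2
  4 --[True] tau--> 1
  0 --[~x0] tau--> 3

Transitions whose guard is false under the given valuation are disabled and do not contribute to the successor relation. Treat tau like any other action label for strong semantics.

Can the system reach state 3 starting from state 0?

6 transition(s) survive guard evaluation.
Layer 0: {0}
Layer 1: {1,5}  cumulative {0,1,5}
Layer 2: {4}  cumulative {0,1,4,5}
R = {0,1,4,5}

Answer: UNREACHABLE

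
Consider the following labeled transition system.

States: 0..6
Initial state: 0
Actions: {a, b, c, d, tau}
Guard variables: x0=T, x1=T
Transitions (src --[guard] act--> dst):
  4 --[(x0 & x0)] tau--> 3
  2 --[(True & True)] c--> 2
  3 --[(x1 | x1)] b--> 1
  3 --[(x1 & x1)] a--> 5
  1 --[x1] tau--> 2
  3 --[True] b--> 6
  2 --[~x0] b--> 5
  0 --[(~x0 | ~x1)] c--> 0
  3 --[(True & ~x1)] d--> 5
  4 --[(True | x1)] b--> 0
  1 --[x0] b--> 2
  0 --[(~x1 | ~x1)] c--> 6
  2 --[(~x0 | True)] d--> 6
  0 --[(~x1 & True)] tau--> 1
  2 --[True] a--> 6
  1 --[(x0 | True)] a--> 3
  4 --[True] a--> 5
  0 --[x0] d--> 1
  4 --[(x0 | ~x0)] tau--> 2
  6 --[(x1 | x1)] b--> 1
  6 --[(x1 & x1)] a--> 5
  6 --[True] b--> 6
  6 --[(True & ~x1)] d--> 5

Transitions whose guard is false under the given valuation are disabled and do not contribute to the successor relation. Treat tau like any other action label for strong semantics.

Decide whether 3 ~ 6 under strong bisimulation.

Answer: BISIMILAR

Trace:
Compute ~ classes (split until stable):
  P[0] = {{0,1,2,3,4,5,6}}
  P[1] = {{0},{1,4},{2},{3,6},{5}}
  P[2] = {{0},{1},{2},{3,6},{4},{5}}
stable after 3 split(s): 6 block(s)
[3]={3,6}  [6]={3,6}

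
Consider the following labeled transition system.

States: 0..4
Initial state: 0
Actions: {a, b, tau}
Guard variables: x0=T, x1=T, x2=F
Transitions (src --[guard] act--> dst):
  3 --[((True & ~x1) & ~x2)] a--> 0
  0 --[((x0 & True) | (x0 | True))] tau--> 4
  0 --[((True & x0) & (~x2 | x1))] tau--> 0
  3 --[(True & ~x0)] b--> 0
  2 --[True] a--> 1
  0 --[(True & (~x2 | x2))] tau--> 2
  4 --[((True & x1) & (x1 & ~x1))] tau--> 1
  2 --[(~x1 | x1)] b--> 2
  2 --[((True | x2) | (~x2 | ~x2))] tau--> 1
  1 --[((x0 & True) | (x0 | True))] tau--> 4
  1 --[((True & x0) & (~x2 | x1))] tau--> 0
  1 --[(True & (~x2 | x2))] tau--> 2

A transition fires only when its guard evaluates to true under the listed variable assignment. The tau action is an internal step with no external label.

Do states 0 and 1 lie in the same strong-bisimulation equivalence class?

Refine partition for ~:
  P[0] = {{0,1,2,3,4}}
  P[1] = {{0,1},{2},{3,4}}
stable after 2 split(s): 3 block(s)
class of 0: {0,1}; class of 1: {0,1}

Answer: BISIMILAR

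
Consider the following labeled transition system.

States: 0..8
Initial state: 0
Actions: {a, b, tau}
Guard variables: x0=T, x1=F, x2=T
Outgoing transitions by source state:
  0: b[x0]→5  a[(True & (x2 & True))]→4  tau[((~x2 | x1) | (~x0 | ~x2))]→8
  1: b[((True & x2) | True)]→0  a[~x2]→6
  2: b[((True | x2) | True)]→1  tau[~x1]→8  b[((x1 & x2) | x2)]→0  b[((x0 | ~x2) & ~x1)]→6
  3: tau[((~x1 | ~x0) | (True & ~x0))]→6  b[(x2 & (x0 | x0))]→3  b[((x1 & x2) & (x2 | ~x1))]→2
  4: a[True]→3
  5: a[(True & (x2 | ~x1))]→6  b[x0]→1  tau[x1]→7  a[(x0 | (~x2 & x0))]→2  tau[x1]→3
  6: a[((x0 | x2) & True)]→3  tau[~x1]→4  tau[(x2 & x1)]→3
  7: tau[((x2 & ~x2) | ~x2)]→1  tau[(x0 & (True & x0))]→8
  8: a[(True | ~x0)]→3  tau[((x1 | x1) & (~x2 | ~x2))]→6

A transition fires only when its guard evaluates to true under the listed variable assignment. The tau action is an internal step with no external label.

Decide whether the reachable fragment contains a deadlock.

Reach set: {0,1,2,3,4,5,6,8}
  0: a→4  b→5  [2 out]
  1: b→0  [1 out]
  2: b→0  b→1  b→6  tau→8  [4 out]
  3: b→3  tau→6  [2 out]
  4: a→3  [1 out]
  5: a→2  a→6  b→1  [3 out]
  6: a→3  tau→4  [2 out]
  8: a→3  [1 out]

Answer: DEADLOCK-FREE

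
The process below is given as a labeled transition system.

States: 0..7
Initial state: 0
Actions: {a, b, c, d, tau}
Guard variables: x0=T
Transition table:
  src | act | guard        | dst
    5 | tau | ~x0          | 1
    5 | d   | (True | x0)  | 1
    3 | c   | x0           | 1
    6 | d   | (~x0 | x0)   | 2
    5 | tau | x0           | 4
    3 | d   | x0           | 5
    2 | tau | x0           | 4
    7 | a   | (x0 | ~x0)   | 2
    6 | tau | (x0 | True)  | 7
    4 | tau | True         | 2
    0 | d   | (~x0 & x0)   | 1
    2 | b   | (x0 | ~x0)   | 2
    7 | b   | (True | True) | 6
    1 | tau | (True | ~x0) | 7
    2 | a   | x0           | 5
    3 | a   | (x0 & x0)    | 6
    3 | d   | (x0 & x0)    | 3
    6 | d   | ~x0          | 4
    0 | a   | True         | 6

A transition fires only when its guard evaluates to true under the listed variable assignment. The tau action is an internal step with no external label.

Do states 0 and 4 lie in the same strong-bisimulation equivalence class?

Compute ~ classes (split until stable):
  round 0: {{0,1,2,3,4,5,6,7}}
  round 1: {{0},{1,4},{2},{3},{5,6},{7}}
  round 2: {{0},{1},{2},{3},{4},{5},{6},{7}}
8 equivalence class(es) (converged in 3)
0∈{0}, 4∈{4}

Answer: NOT BISIMILAR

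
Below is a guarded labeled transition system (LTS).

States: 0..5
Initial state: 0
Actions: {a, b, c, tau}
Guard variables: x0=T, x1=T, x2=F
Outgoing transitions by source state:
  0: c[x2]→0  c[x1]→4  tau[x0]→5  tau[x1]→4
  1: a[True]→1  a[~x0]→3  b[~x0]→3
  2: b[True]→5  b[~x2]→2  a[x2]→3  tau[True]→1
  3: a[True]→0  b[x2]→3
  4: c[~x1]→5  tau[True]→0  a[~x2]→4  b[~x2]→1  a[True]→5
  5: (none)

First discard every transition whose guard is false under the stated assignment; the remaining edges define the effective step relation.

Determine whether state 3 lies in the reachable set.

12 transition(s) survive guard evaluation.
depth 0: {0}
depth 1: {4,5}  now seen {0,4,5}
depth 2: {1}  now seen {0,1,4,5}
Reach set: {0,1,4,5}

Answer: UNREACHABLE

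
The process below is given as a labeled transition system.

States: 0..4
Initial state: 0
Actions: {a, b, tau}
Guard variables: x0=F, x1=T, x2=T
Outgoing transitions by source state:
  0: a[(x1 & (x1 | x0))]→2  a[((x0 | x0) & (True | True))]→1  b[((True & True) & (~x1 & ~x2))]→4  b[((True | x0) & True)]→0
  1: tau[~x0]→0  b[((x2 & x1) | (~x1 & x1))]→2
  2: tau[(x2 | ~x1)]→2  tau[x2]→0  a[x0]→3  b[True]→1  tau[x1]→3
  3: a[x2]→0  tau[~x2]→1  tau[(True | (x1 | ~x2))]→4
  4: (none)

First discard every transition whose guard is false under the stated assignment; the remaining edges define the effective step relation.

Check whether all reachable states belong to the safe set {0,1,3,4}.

Answer: INVARIANT VIOLATED at state 2

Analysis:
Inv-set: {0,1,3,4}
Reach set: {0,1,2,3,4}
  0: ✓
  1: ✓
  2: ✗ unsafe
  3: ✓
  4: ✓
witness against invariant: a → 2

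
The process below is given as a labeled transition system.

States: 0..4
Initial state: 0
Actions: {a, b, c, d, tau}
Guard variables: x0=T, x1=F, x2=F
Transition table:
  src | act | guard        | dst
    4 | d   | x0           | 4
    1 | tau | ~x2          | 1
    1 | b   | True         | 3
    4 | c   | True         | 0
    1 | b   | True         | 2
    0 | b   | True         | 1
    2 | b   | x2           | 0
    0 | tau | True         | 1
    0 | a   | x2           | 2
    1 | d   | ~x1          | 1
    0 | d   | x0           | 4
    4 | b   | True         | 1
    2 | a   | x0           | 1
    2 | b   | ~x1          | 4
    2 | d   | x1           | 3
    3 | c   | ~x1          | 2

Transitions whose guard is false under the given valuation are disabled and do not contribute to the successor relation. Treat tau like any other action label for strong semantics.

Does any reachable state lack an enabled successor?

Answer: DEADLOCK-FREE

Working:
R = {0,1,2,3,4}
  0: b→1  d→4  tau→1  [deg 3]
  1: b→2  b→3  d→1  tau→1  [deg 4]
  2: a→1  b→4  [deg 2]
  3: c→2  [deg 1]
  4: b→1  c→0  d→4  [deg 3]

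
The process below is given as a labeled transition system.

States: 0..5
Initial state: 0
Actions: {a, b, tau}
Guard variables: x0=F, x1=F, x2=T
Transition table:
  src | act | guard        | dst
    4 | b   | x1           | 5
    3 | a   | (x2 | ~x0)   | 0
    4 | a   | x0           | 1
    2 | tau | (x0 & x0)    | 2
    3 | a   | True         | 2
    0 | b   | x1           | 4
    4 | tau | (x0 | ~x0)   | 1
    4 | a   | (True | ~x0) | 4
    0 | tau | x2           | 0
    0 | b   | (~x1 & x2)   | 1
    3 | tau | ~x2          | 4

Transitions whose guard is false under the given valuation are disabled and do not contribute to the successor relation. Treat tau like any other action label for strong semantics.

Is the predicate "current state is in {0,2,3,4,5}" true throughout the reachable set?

Safe = {0,2,3,4,5}
Reach set: {0,1}
  0: safe
  1: VIOLATES
reach 1 via b — violates

Answer: INVARIANT VIOLATED at state 1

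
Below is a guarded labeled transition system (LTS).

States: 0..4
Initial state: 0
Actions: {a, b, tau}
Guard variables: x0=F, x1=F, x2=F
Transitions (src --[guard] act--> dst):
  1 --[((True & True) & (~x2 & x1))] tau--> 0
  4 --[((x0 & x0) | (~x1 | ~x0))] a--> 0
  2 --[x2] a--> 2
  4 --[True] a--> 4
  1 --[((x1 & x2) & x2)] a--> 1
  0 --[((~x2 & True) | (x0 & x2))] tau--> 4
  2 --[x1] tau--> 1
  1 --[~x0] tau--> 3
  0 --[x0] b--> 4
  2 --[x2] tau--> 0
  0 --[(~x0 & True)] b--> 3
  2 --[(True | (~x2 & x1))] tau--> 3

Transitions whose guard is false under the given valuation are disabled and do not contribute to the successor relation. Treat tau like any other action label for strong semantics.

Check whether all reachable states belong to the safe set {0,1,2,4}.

Answer: INVARIANT VIOLATED at state 3

Working:
Inv-set: {0,1,2,4}
Reachable = {0,3,4}
  0: ok
  3: VIOLATES
  4: ok
reach 3 via b — violates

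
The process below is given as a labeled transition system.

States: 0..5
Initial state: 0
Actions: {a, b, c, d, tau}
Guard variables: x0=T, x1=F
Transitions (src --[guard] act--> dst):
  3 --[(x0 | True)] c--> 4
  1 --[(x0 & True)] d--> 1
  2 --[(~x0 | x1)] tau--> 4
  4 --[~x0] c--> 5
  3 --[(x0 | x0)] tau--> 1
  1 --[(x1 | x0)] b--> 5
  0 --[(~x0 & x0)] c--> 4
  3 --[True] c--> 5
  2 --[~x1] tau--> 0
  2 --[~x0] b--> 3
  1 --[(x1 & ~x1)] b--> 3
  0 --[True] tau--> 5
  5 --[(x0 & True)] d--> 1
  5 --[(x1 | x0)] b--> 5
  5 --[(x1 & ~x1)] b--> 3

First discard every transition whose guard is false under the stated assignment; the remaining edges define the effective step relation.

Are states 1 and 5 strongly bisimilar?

Bisimulation quotient by refinement:
  π0 = {{0,1,2,3,4,5}}
  π1 = {{0,2},{1,5},{3},{4}}
  π2 = {{0},{1,5},{2},{3},{4}}
Fixed point at round 3; 5 class(es).
class of 1: {1,5}; class of 5: {1,5}

Answer: BISIMILAR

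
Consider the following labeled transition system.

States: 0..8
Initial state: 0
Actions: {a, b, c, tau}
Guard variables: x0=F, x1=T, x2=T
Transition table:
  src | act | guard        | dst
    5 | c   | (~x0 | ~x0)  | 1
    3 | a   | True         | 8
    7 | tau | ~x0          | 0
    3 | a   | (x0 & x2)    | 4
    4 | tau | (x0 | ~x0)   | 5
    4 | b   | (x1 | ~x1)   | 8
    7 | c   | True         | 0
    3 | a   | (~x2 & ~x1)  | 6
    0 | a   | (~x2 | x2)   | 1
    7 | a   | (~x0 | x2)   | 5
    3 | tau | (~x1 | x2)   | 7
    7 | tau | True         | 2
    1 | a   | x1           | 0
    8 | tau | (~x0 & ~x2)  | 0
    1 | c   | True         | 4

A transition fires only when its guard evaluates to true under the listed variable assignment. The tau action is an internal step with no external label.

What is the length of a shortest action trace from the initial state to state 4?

Answer: 2

Analysis:
Breadth-first toward 4:
  Layer 0: {0}
  Layer 1: {1}
  Layer 2: {4}
4 enters at depth 2; path a·c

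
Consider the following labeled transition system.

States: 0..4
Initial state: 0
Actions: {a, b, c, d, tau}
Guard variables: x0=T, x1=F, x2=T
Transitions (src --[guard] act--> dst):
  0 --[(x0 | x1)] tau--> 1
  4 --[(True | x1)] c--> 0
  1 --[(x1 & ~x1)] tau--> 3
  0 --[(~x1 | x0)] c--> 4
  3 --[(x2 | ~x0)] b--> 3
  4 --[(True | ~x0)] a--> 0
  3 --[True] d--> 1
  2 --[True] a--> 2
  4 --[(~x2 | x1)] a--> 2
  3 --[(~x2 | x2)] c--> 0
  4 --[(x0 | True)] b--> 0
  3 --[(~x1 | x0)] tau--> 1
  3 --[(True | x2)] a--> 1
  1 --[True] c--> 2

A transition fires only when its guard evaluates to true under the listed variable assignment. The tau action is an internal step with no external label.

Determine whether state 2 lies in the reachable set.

Answer: REACHABLE

Analysis:
Guard filter leaves 12 enabled edge(s).
depth 0: {0}
depth 1: {1,4}  now seen {0,1,4}
depth 2: {2}  now seen {0,1,2,4}
Reach set: {0,1,2,4}
Path to 2: tau·c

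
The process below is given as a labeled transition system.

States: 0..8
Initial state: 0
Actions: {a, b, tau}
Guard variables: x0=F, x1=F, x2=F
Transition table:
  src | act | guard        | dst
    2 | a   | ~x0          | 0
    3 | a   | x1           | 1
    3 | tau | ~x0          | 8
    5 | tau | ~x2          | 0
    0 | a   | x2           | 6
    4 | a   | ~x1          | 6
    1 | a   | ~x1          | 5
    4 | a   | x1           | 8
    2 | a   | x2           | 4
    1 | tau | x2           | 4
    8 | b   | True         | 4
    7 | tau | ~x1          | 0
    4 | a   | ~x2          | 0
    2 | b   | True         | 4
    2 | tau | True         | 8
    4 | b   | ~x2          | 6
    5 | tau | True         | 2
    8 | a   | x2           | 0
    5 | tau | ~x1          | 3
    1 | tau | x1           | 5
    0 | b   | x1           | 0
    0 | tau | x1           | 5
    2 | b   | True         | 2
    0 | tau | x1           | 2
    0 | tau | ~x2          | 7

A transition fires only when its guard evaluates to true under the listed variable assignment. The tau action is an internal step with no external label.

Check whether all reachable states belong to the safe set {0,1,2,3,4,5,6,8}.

Answer: INVARIANT VIOLATED at state 7

Trace:
Allowed set {0,1,2,3,4,5,6,8}
R = {0,7}
  0: ok
  7: outside
reach 7 via tau — violates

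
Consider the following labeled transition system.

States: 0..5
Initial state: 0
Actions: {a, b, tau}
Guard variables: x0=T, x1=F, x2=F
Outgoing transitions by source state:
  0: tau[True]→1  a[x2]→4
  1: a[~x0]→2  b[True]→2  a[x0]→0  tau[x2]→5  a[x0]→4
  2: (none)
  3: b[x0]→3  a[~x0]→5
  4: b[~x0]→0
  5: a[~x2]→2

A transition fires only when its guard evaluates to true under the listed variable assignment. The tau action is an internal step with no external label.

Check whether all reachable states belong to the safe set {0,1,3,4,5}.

Answer: INVARIANT VIOLATED at state 2

Working:
Safe = {0,1,3,4,5}
Reach set: {0,1,2,4}
  0: safe
  1: safe
  2: outside
  4: safe
counterexample path to 2: tau·b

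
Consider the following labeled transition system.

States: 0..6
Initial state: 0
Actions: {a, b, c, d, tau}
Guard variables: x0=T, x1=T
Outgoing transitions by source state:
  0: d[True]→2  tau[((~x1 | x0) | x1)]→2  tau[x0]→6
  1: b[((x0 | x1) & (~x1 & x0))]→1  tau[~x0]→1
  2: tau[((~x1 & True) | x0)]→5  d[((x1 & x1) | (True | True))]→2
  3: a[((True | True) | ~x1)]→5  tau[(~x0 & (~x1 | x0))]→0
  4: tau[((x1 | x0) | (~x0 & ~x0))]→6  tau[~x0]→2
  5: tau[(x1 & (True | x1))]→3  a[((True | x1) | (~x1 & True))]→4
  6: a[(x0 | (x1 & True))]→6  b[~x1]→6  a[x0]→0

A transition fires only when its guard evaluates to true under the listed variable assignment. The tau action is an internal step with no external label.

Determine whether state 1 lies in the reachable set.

Answer: UNREACHABLE

Trace:
After dropping false guards: 11 live edges.
depth 0: {0}
depth 1: {2,6}  total {0,2,6}
depth 2: {5}  total {0,2,5,6}
depth 3: {3,4}  total {0,2,3,4,5,6}
Reachable = {0,2,3,4,5,6}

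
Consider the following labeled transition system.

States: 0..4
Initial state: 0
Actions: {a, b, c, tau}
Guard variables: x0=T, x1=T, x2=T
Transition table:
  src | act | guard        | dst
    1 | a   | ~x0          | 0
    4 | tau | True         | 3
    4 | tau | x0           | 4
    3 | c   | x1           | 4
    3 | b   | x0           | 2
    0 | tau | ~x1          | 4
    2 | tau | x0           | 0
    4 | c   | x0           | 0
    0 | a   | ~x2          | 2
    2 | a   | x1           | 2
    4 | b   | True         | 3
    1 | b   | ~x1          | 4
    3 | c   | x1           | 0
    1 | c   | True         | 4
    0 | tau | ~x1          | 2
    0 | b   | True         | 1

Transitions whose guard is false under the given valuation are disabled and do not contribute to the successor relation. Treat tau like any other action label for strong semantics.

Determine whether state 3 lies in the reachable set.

11 transition(s) survive guard evaluation.
depth 0: {0}
depth 1: {1}  total {0,1}
depth 2: {4}  total {0,1,4}
depth 3: {3}  total {0,1,3,4}
depth 4: {2}  total {0,1,2,3,4}
R = {0,1,2,3,4}
Path to 3: b·c·tau

Answer: REACHABLE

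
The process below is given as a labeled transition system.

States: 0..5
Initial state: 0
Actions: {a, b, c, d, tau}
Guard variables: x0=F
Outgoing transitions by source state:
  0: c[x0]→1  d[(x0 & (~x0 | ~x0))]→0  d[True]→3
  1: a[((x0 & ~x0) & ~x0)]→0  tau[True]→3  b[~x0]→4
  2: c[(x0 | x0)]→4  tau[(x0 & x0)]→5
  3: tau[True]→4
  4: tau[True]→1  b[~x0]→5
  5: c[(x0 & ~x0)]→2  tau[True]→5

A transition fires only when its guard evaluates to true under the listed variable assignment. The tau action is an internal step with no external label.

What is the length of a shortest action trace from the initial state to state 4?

Breadth-first toward 4:
  depth 0: {0}
  depth 1: {3}
  depth 2: {4}
first hit 4 at d=2 via d·tau

Answer: 2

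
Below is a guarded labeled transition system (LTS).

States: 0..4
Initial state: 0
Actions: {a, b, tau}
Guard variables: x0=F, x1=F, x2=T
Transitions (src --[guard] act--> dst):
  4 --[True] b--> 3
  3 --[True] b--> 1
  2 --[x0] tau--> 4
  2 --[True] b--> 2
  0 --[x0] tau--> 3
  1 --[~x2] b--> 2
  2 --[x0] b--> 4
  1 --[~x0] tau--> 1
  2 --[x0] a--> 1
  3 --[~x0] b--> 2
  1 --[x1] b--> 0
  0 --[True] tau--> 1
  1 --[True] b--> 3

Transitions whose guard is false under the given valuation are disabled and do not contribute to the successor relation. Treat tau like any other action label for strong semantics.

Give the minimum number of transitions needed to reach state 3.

Layered search for 3:
  L0 = {0}
  L1 = {1}
  L2 = {3}
3 enters at depth 2; path tau·b

Answer: 2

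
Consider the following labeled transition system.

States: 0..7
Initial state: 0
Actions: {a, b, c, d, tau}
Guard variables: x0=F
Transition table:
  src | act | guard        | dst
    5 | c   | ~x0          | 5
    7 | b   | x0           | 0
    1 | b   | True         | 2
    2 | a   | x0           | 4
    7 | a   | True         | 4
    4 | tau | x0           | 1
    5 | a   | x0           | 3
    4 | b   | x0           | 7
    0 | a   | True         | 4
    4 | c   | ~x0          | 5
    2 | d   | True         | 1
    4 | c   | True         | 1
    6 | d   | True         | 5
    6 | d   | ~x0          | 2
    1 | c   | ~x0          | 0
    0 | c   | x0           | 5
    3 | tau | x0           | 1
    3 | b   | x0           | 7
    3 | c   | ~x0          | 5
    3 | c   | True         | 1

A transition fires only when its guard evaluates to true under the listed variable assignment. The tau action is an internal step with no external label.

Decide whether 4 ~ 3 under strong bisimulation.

Answer: BISIMILAR

Analysis:
Refine partition for ~:
  π0 = {{0,1,2,3,4,5,6,7}}
  π1 = {{0,7},{1},{2,6},{3,4,5}}
  π2 = {{0,7},{1},{2},{3,4},{5},{6}}
stable after 3 split(s): 6 block(s)
4∈{3,4}, 3∈{3,4}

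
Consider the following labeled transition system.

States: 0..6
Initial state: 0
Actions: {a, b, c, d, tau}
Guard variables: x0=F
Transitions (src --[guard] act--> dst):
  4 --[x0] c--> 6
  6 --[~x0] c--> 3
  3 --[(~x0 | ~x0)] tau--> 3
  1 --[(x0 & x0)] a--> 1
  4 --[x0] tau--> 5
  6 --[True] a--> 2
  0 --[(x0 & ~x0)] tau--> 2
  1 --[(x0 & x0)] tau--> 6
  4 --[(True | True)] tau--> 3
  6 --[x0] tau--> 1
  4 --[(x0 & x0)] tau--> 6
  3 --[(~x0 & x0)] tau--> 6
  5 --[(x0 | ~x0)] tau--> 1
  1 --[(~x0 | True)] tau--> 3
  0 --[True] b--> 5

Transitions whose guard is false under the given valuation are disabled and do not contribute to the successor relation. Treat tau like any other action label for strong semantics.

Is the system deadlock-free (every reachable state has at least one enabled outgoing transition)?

Answer: DEADLOCK-FREE

Trace:
Reachable = {0,1,3,5}
  0: b→5  [1 out]
  1: tau→3  [1 out]
  3: tau→3  [1 out]
  5: tau→1  [1 out]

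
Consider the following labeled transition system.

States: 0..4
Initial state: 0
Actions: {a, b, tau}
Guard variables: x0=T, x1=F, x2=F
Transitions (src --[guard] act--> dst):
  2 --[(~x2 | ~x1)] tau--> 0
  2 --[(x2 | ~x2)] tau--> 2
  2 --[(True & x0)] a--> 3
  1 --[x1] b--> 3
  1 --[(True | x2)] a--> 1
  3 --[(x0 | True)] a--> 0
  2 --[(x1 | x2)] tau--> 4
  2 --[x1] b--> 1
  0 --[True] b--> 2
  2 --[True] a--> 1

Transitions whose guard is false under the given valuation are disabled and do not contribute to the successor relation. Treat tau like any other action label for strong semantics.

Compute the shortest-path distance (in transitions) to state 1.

Answer: 2

Working:
Breadth-first toward 1:
  depth 0: {0}
  depth 1: {2}
  depth 2: {1,3}
depth(1)=2, e.g. b·a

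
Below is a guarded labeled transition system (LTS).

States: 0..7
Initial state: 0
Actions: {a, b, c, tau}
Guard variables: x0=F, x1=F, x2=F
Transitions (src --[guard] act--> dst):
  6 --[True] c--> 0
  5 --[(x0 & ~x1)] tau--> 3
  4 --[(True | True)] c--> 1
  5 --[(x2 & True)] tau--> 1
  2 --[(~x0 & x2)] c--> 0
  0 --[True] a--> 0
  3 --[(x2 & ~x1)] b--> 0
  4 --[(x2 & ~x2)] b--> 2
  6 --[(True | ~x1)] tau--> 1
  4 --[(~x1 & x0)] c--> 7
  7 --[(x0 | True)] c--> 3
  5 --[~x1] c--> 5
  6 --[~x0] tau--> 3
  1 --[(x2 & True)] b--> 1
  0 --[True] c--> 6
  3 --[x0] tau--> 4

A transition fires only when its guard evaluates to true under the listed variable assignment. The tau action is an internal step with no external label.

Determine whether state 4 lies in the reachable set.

8 transition(s) survive guard evaluation.
Layer 0: {0}
Layer 1: {6}  cumulative {0,6}
Layer 2: {1,3}  cumulative {0,1,3,6}
Reachable = {0,1,3,6}

Answer: UNREACHABLE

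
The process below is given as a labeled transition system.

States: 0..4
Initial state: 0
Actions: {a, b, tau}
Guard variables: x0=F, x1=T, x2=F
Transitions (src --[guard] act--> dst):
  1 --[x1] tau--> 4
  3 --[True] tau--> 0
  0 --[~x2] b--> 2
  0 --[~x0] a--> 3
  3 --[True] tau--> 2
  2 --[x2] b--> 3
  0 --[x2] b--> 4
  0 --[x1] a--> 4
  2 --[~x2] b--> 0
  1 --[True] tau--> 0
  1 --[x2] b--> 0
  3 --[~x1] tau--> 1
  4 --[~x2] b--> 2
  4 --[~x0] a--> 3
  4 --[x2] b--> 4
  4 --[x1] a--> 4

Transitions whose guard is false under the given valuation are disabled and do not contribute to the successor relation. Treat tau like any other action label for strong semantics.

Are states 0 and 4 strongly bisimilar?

Refine partition for ~:
  round 0: {{0,1,2,3,4}}
  round 1: {{0,4},{1,3},{2}}
  round 2: {{0,4},{1},{2},{3}}
Fixed point at round 3; 4 class(es).
0∈{0,4}, 4∈{0,4}

Answer: BISIMILAR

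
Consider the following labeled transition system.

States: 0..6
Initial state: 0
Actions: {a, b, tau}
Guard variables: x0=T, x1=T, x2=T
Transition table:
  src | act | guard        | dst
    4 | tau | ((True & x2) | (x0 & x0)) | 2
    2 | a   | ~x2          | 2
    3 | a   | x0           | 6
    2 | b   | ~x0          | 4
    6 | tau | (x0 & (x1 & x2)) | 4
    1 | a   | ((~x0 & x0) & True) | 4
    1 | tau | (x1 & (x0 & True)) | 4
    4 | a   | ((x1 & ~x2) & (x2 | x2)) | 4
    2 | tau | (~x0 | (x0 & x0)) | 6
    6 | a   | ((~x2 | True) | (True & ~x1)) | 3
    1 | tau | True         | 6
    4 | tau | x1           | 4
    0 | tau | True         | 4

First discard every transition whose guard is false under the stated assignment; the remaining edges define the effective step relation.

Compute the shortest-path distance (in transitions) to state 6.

Breadth-first toward 6:
  depth 0: {0}
  depth 1: {4}
  depth 2: {2}
  depth 3: {6}
depth(6)=3, e.g. tau·tau·tau

Answer: 3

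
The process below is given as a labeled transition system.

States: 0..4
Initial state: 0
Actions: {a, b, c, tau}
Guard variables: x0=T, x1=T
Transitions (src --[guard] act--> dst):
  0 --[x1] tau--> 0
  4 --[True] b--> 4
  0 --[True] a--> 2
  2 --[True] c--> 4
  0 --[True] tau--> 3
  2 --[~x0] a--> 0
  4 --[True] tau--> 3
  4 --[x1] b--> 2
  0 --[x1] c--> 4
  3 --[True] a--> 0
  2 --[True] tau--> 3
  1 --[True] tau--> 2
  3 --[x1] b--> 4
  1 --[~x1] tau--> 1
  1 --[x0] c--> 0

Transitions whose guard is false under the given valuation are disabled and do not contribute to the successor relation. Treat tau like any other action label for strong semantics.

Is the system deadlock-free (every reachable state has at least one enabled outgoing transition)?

Answer: DEADLOCK-FREE

Trace:
Reach set: {0,2,3,4}
  0: a→2  c→4  tau→0  tau→3  [4 exit(s)]
  2: c→4  tau→3  [2 exit(s)]
  3: a→0  b→4  [2 exit(s)]
  4: b→2  b→4  tau→3  [3 exit(s)]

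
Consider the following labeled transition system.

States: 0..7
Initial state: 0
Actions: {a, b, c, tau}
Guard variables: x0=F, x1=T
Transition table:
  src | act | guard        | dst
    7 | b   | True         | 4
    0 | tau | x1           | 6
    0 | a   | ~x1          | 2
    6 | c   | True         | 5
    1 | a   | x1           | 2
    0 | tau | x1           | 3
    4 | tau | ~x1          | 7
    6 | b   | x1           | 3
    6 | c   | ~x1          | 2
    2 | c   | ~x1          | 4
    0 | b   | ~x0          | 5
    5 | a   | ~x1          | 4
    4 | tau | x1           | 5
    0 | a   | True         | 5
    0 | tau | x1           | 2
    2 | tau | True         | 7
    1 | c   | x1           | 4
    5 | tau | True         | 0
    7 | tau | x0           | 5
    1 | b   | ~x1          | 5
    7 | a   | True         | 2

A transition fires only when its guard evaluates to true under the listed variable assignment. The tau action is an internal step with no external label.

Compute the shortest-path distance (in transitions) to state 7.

Answer: 2

Analysis:
BFS to 7:
  depth 0: {0}
  depth 1: {2,3,5,6}
  depth 2: {7}
first hit 7 at d=2 via tau·tau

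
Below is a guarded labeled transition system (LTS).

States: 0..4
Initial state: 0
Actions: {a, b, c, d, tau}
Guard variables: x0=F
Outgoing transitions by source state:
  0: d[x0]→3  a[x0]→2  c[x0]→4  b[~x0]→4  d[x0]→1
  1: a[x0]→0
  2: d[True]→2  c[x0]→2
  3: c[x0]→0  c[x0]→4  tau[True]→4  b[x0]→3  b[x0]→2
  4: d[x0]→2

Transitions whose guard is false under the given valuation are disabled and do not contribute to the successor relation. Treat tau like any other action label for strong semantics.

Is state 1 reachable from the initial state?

3 transition(s) survive guard evaluation.
depth 0: {0}
depth 1: {4}  total {0,4}
Reachable = {0,4}

Answer: UNREACHABLE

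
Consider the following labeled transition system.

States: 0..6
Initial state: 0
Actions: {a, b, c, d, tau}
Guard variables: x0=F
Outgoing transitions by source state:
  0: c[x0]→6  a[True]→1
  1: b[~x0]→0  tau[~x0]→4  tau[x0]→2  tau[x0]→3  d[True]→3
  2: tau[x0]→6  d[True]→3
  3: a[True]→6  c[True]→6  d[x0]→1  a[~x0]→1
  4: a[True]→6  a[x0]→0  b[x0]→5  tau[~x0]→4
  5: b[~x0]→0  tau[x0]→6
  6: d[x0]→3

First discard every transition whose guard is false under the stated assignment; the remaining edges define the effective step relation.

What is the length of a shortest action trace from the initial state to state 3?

Layered search for 3:
  depth 0: {0}
  depth 1: {1}
  depth 2: {3,4}
depth(3)=2, e.g. a·d

Answer: 2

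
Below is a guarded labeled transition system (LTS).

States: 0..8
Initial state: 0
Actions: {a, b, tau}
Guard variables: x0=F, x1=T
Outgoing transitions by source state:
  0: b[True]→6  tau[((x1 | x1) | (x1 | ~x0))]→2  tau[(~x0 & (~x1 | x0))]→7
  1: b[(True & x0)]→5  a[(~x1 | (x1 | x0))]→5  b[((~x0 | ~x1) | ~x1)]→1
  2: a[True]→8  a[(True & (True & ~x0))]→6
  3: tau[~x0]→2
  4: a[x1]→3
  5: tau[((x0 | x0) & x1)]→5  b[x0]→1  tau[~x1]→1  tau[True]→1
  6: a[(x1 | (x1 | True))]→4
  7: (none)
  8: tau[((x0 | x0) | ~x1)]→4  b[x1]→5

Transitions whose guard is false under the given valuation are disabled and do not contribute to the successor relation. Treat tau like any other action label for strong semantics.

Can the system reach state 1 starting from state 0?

11 transition(s) survive guard evaluation.
depth 0: {0}
depth 1: {2,6}  cumulative {0,2,6}
depth 2: {4,8}  cumulative {0,2,4,6,8}
depth 3: {3,5}  cumulative {0,2,3,4,5,6,8}
depth 4: {1}  cumulative {0,1,2,3,4,5,6,8}
R = {0,1,2,3,4,5,6,8}
witness 1: tau·a·b·tau

Answer: REACHABLE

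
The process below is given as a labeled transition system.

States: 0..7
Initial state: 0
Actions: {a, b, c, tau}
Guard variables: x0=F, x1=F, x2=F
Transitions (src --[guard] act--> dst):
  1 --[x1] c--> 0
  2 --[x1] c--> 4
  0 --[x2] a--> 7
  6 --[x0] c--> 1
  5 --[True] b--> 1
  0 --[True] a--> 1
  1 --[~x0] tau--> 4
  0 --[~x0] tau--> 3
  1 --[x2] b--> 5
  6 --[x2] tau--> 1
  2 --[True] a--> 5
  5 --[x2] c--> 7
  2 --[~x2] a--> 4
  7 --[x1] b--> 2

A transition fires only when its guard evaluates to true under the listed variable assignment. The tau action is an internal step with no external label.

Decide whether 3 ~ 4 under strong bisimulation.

Answer: BISIMILAR

Working:
Compute ~ classes (split until stable):
  round 0: {{0,1,2,3,4,5,6,7}}
  round 1: {{0},{1},{2},{3,4,6,7},{5}}
stable after 2 split(s): 5 block(s)
3∈{3,4,6,7}, 4∈{3,4,6,7}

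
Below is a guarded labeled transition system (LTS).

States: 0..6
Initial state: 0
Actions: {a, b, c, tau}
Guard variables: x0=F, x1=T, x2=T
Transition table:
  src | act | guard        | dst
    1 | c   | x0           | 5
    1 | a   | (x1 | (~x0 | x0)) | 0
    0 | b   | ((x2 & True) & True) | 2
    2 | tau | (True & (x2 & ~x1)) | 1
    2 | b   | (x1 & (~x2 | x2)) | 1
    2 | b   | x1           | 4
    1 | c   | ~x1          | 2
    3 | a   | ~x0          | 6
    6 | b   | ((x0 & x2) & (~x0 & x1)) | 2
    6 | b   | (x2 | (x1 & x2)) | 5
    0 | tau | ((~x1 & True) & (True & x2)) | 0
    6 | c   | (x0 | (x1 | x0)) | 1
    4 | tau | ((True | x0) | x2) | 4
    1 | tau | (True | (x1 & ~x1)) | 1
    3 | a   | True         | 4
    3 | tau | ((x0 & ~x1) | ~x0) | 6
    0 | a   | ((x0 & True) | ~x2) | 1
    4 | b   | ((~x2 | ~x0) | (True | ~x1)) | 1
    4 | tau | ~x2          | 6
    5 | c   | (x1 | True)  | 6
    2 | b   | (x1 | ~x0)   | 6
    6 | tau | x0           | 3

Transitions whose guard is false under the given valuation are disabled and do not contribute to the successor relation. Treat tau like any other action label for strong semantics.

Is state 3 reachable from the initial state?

Guard filter leaves 14 enabled edge(s).
Layer 0: {0}
Layer 1: {2}  now seen {0,2}
Layer 2: {1,4,6}  now seen {0,1,2,4,6}
Layer 3: {5}  now seen {0,1,2,4,5,6}
Reach set: {0,1,2,4,5,6}

Answer: UNREACHABLE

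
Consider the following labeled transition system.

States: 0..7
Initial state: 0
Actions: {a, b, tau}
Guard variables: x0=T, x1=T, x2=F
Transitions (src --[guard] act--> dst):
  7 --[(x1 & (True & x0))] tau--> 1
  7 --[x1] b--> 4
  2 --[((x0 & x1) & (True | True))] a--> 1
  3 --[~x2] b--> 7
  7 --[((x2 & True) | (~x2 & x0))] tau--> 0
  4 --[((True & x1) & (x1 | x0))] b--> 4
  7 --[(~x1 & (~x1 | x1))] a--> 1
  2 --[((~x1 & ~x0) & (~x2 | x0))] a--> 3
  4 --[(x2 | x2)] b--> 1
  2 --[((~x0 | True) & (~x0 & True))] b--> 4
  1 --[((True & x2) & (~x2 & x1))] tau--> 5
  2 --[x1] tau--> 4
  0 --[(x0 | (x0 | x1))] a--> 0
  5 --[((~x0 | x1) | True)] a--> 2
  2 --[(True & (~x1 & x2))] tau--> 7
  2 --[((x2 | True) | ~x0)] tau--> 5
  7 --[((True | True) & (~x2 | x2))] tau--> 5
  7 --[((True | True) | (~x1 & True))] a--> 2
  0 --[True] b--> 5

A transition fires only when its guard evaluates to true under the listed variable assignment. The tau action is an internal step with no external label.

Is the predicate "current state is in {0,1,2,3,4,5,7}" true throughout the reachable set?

Safe = {0,1,2,3,4,5,7}
R = {0,1,2,4,5}
  0: ok
  1: ok
  2: ok
  4: ok
  5: ok

Answer: INVARIANT HOLDS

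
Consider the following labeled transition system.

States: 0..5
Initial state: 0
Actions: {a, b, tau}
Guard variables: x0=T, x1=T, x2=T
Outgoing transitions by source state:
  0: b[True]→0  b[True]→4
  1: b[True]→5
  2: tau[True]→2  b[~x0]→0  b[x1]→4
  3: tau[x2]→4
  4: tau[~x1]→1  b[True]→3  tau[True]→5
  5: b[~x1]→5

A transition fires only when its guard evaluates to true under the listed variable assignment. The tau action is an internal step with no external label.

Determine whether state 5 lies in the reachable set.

8 transition(s) survive guard evaluation.
depth 0: {0}
depth 1: {4}  now seen {0,4}
depth 2: {3,5}  now seen {0,3,4,5}
Reach set: {0,3,4,5}
Path to 5: b·tau

Answer: REACHABLE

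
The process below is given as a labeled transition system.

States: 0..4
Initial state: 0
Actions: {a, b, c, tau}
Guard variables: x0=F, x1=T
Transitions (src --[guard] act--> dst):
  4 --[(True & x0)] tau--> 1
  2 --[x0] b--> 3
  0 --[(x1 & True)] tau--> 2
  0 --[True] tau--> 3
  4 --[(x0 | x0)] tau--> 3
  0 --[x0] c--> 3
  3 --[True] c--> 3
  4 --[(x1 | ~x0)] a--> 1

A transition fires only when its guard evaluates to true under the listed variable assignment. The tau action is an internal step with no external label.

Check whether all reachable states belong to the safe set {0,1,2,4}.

Answer: INVARIANT VIOLATED at state 3

Analysis:
Inv-set: {0,1,2,4}
Reach set: {0,2,3}
  0: ok
  2: ok
  3: VIOLATES
counterexample path to 3: tau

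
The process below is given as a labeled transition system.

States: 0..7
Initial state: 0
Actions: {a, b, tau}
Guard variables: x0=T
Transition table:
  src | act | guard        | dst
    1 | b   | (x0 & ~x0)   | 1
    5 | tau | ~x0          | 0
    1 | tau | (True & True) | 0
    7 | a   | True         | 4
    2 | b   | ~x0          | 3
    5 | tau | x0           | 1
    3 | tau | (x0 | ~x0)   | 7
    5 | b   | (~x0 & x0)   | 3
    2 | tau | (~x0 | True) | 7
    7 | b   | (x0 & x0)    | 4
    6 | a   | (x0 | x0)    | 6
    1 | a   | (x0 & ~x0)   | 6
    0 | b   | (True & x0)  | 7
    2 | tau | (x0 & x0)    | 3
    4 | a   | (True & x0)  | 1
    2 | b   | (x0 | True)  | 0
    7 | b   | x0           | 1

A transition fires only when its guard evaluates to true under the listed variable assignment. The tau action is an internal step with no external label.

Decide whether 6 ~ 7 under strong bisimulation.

Bisimulation quotient by refinement:
  round 0: {{0,1,2,3,4,5,6,7}}
  round 1: {{0},{1,3,5},{2},{4,6},{7}}
  round 2: {{0},{1},{2},{3},{4},{5},{6},{7}}
Fixed point at round 3; 8 class(es).
6∈{6}, 7∈{7}

Answer: NOT BISIMILAR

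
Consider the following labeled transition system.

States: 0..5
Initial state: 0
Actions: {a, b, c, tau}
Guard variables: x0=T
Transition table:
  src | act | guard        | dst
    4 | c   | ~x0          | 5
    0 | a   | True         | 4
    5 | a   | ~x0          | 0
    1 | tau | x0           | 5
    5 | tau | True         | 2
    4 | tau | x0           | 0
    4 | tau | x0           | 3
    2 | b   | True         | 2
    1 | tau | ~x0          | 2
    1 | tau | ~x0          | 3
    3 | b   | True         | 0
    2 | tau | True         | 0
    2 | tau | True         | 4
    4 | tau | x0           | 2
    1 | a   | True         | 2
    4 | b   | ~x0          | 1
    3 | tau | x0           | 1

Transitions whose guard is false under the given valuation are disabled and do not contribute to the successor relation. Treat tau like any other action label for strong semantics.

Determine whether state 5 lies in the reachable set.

Answer: REACHABLE

Analysis:
After dropping false guards: 12 live edges.
L0 = {0}
L1 = {4}  now seen {0,4}
L2 = {2,3}  now seen {0,2,3,4}
L3 = {1}  now seen {0,1,2,3,4}
L4 = {5}  now seen {0,1,2,3,4,5}
Reachable = {0,1,2,3,4,5}
Path to 5: a·tau·tau·tau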